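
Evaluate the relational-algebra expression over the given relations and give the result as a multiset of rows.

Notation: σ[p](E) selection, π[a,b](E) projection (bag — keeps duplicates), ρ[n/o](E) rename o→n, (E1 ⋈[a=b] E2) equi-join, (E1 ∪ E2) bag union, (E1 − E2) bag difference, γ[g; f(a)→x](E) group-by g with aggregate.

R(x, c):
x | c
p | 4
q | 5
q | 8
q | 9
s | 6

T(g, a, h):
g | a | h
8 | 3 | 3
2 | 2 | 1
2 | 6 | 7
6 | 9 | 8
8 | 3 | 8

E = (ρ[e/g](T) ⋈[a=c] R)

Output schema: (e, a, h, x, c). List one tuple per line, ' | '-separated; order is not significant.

Subexpression sizes:
  T → 5
  ρ[e/g](T) → 5
  R → 5
  (ρ[e/g](T) ⋈[a=c] R) → 2

== RESULT ==
e | a | h | x | c
2 | 6 | 7 | s | 6
6 | 9 | 8 | q | 9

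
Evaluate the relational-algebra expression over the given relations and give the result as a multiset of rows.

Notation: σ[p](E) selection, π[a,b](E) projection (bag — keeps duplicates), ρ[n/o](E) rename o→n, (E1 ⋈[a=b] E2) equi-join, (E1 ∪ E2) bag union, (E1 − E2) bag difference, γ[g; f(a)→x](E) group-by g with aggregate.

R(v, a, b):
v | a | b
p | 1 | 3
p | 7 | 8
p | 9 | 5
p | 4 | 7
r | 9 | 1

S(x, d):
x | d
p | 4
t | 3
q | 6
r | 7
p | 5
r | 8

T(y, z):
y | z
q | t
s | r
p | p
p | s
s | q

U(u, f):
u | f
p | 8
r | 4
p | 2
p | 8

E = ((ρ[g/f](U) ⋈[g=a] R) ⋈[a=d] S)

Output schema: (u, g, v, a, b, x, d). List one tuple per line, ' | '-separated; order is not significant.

Row counts bottom-up:
  U → 4
  ρ[g/f](U) → 4
  R → 5
  (ρ[g/f](U) ⋈[g=a] R) → 1
  S → 6
  ((ρ[g/f](U) ⋈[g=a] R) ⋈[a=d] S) → 1

== RESULT ==
u | g | v | a | b | x | d
r | 4 | p | 4 | 7 | p | 4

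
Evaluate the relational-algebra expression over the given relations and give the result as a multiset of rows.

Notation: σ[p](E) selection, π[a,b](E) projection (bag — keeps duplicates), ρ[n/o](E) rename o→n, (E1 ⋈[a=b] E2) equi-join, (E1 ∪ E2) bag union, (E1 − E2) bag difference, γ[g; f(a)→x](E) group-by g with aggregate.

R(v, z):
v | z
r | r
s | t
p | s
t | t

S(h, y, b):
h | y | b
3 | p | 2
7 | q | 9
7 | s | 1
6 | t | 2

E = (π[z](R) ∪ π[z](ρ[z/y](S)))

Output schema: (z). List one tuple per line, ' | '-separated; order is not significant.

Per-node cardinality:
  R → 4
  π[z](R) → 4
  S → 4
  ρ[z/y](S) → 4
  π[z](ρ[z/y](S)) → 4
  (π[z](R) ∪ π[z](ρ[z/y](S))) → 8

== RESULT ==
z
p
q
r
s
s
t
t
t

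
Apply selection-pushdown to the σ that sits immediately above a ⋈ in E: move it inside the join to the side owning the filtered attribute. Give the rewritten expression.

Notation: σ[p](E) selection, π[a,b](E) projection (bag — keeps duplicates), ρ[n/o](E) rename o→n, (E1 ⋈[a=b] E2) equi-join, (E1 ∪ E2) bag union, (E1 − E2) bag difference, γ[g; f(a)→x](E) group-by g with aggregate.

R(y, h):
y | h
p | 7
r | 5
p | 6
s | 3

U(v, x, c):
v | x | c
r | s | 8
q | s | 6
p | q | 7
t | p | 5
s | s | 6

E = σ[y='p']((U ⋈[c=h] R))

σ filters on y, owned by the right side.
E' = (U ⋈[c=h] σ[y='p'](R))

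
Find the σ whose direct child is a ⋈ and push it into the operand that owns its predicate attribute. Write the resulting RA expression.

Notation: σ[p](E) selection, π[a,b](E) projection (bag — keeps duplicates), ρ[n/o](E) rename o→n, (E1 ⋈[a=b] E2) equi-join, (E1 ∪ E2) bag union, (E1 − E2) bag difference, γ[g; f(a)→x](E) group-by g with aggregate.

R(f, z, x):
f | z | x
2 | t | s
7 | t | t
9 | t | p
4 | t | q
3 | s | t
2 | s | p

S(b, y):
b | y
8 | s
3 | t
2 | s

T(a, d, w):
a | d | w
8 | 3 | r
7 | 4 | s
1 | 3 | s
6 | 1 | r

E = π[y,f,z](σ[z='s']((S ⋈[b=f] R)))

σ filters on z, owned by the right side.
E' = π[y,f,z]((S ⋈[b=f] σ[z='s'](R)))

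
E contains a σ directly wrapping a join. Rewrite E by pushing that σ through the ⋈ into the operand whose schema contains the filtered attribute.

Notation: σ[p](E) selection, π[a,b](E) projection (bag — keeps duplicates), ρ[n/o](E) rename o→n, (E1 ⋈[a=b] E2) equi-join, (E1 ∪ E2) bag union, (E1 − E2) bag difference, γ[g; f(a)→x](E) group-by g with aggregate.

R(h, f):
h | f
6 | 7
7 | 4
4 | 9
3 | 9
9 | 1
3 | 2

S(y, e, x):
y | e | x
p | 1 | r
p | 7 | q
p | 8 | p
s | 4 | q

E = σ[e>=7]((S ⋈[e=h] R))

σ filters on e, owned by the left side.
E' = (σ[e>=7](S) ⋈[e=h] R)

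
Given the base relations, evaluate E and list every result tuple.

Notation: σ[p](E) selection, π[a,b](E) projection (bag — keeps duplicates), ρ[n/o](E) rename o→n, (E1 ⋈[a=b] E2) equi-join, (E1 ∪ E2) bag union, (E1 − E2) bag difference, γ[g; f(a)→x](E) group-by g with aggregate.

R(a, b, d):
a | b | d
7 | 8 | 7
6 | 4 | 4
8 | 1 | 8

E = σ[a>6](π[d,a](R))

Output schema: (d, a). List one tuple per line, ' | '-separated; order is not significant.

Stepwise |·|:
  R → 3
  π[d,a](R) → 3
  σ[a>6](π[d,a](R)) → 2

== RESULT ==
d | a
7 | 7
8 | 8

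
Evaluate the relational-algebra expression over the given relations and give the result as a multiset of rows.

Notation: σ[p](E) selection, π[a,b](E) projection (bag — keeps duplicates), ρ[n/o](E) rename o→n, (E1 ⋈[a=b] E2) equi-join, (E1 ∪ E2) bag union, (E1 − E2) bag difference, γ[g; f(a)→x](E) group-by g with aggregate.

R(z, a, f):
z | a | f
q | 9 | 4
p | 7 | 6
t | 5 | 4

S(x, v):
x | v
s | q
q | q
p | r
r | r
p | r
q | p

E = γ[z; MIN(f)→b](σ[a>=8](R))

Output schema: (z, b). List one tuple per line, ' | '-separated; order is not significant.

Row counts bottom-up:
  R → 3
  σ[a>=8](R) → 1
  γ[z; MIN(f)→b](σ[a>=8](R)) → 1

== RESULT ==
z | b
q | 4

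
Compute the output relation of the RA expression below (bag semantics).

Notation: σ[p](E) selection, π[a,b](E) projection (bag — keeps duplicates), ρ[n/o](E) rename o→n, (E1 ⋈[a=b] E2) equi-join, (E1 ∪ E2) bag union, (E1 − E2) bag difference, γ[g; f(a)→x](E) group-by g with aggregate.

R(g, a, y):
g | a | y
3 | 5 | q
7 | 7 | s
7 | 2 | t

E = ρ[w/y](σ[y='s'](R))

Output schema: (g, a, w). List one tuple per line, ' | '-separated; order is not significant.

Subexpression sizes:
  R → 3
  σ[y='s'](R) → 1
  ρ[w/y](σ[y='s'](R)) → 1

== RESULT ==
g | a | w
7 | 7 | s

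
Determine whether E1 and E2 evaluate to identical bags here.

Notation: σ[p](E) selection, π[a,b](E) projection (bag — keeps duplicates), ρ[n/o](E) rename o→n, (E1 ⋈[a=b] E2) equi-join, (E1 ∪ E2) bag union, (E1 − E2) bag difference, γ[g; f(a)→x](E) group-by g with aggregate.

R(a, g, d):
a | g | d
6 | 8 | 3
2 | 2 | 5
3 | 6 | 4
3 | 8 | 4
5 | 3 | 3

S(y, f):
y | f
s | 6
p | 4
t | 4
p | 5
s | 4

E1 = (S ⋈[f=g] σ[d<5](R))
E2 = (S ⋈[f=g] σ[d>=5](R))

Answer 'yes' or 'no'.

E1 row counts bottom-up:
  S → 5
  R → 5
  σ[d<5](R) → 4
  (S ⋈[f=g] σ[d<5](R)) → 1
E2 row counts bottom-up:
  S → 5
  R → 5
  σ[d>=5](R) → 1
  (S ⋈[f=g] σ[d>=5](R)) → 0

E1 result:
y | f | a | g | d
s | 6 | 3 | 6 | 4
E2 result:
y | f | a | g | d
(0 rows)
Witness: ('s', 6, 3, 6, 4) appears 1× in E1 but 0× in E2.

no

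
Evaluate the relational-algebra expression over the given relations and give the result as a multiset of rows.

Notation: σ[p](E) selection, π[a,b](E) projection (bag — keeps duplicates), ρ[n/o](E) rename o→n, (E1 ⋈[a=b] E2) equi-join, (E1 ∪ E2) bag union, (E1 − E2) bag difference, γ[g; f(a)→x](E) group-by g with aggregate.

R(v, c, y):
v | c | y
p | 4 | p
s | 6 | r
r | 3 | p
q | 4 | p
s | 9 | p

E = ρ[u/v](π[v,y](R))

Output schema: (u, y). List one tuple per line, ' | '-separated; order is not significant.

Per-node cardinality:
  R → 5
  π[v,y](R) → 5
  ρ[u/v](π[v,y](R)) → 5

== RESULT ==
u | y
p | p
q | p
r | p
s | p
s | r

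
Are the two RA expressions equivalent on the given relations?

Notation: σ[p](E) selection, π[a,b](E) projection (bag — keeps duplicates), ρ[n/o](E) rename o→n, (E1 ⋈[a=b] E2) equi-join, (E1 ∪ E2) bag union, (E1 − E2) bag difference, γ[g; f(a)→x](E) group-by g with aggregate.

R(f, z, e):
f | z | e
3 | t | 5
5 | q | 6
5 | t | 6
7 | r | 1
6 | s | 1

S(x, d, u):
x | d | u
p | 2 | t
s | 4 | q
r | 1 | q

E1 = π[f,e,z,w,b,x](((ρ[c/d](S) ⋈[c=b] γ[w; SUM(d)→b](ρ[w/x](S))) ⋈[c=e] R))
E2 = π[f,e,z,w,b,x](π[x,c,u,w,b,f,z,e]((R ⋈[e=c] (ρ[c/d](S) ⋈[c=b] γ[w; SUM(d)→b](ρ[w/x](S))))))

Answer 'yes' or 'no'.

E1 stepwise |·|:
  S → 3
  ρ[c/d](S) → 3
  S → 3
  ρ[w/x](S) → 3
  γ[w; SUM(d)→b](ρ[w/x](S)) → 3
  (ρ[c/d](S) ⋈[c=b] γ[w; SUM(d)→b](ρ[w/x](S))) → 3
  R → 5
  ((ρ[c/d](S) ⋈[c=b] γ[w; SUM(d)→b](ρ[w/x](S))) ⋈[c=e] R) → 2
  π[f,e,z,w,b,x](((ρ[c/d](S) ⋈[c=b] γ[w; SUM(d)→b](ρ[w/x](S))) ⋈[c=e] R)) → 2
E2 stepwise |·|:
  R → 5
  S → 3
  ρ[c/d](S) → 3
  S → 3
  ρ[w/x](S) → 3
  γ[w; SUM(d)→b](ρ[w/x](S)) → 3
  (ρ[c/d](S) ⋈[c=b] γ[w; SUM(d)→b](ρ[w/x](S))) → 3
  (R ⋈[e=c] (ρ[c/d](S) ⋈[c=b] γ[w; SUM(d)→b](ρ[w/x](S)))) → 2
  π[x,c,u,w,b,f,z,e]((R ⋈[e=c] (ρ[c/d](S) ⋈[c=b] γ[w; SUM(d)→b](ρ[w/x](S))))) → 2
  π[f,e,z,w,b,x](π[x,c,u,w,b,f,z,e]((R ⋈[e=c] (ρ[c/d](S) ⋈[c=b] γ[w; SUM(d)→b](ρ[w/x](S)))))) → 2

E1 and E2 produce the same multiset:
f | e | z | w | b | x
6 | 1 | s | r | 1 | r
7 | 1 | r | r | 1 | r

yes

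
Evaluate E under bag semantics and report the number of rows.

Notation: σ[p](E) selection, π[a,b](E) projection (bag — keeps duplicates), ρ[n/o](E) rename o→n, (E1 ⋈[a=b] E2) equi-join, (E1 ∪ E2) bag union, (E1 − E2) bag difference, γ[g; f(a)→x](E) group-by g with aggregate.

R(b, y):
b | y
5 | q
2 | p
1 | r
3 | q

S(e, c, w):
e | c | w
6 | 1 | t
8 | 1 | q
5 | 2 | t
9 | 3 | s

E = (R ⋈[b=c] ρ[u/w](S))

Subexpression sizes:
  R → 4
  S → 4
  ρ[u/w](S) → 4
  (R ⋈[b=c] ρ[u/w](S)) → 4

|E| = 4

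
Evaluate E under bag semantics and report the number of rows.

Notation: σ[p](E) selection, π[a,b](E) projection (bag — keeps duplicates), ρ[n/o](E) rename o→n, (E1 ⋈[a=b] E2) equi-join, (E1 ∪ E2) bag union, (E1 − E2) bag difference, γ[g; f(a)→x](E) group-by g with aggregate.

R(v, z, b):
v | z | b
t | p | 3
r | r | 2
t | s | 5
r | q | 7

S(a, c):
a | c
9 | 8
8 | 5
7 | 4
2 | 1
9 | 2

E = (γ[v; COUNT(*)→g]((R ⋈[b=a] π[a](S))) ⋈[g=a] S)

Stepwise |·|:
  R → 4
  S → 5
  π[a](S) → 5
  (R ⋈[b=a] π[a](S)) → 2
  γ[v; COUNT(*)→g]((R ⋈[b=a] π[a](S))) → 1
  S → 5
  (γ[v; COUNT(*)→g]((R ⋈[b=a] π[a](S))) ⋈[g=a] S) → 1

|E| = 1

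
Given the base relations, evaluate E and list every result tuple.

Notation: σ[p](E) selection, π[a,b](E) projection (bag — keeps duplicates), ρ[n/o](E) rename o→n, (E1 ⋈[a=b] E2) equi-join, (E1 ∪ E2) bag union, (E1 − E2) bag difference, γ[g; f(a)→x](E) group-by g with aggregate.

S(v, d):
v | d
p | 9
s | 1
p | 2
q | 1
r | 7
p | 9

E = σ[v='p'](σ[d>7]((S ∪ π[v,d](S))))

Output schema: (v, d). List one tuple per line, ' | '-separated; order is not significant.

Stepwise |·|:
  S → 6
  S → 6
  π[v,d](S) → 6
  (S ∪ π[v,d](S)) → 12
  σ[d>7]((S ∪ π[v,d](S))) → 4
  σ[v='p'](σ[d>7]((S ∪ π[v,d](S)))) → 4

== RESULT ==
v | d
p | 9
p | 9
p | 9
p | 9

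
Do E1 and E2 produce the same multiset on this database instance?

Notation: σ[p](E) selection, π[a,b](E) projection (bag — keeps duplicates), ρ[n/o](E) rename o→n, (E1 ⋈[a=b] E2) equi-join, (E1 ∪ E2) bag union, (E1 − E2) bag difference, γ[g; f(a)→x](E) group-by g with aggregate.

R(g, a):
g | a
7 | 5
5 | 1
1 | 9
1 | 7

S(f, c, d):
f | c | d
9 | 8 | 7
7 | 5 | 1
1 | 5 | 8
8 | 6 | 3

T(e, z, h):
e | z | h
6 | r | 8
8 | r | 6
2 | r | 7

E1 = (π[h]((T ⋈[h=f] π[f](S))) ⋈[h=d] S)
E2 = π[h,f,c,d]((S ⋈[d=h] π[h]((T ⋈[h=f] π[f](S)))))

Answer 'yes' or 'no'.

E1 row counts bottom-up:
  T → 3
  S → 4
  π[f](S) → 4
  (T ⋈[h=f] π[f](S)) → 2
  π[h]((T ⋈[h=f] π[f](S))) → 2
  S → 4
  (π[h]((T ⋈[h=f] π[f](S))) ⋈[h=d] S) → 2
E2 row counts bottom-up:
  S → 4
  T → 3
  S → 4
  π[f](S) → 4
  (T ⋈[h=f] π[f](S)) → 2
  π[h]((T ⋈[h=f] π[f](S))) → 2
  (S ⋈[d=h] π[h]((T ⋈[h=f] π[f](S)))) → 2
  π[h,f,c,d]((S ⋈[d=h] π[h]((T ⋈[h=f] π[f](S))))) → 2

E1 and E2 produce the same multiset:
h | f | c | d
7 | 9 | 8 | 7
8 | 1 | 5 | 8

yes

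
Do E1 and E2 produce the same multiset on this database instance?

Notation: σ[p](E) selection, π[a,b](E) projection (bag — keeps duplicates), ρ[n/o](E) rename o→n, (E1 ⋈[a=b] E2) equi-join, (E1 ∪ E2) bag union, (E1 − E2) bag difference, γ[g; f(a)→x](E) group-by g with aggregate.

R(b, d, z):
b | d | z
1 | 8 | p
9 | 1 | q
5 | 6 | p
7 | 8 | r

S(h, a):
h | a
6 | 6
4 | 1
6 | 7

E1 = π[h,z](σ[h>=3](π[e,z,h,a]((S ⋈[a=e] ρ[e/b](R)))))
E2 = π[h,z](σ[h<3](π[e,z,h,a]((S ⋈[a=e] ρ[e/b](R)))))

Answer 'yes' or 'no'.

E1 subexpression sizes:
  S → 3
  R → 4
  ρ[e/b](R) → 4
  (S ⋈[a=e] ρ[e/b](R)) → 2
  π[e,z,h,a]((S ⋈[a=e] ρ[e/b](R))) → 2
  σ[h>=3](π[e,z,h,a]((S ⋈[a=e] ρ[e/b](R)))) → 2
  π[h,z](σ[h>=3](π[e,z,h,a]((S ⋈[a=e] ρ[e/b](R))))) → 2
E2 subexpression sizes:
  S → 3
  R → 4
  ρ[e/b](R) → 4
  (S ⋈[a=e] ρ[e/b](R)) → 2
  π[e,z,h,a]((S ⋈[a=e] ρ[e/b](R))) → 2
  σ[h<3](π[e,z,h,a]((S ⋈[a=e] ρ[e/b](R)))) → 0
  π[h,z](σ[h<3](π[e,z,h,a]((S ⋈[a=e] ρ[e/b](R))))) → 0

E1 result:
h | z
4 | p
6 | r
E2 result:
h | z
(0 rows)
Witness: (4, 'p') appears 1× in E1 but 0× in E2.

no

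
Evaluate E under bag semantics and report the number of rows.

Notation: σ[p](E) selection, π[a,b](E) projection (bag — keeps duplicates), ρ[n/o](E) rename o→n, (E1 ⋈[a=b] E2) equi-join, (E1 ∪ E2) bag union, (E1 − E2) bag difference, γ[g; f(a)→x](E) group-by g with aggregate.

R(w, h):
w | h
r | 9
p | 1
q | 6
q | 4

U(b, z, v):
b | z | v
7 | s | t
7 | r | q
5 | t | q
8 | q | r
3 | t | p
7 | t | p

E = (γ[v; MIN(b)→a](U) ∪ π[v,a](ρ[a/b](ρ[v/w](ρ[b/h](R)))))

Per-node cardinality:
  U → 6
  γ[v; MIN(b)→a](U) → 4
  R → 4
  ρ[b/h](R) → 4
  ρ[v/w](ρ[b/h](R)) → 4
  ρ[a/b](ρ[v/w](ρ[b/h](R))) → 4
  π[v,a](ρ[a/b](ρ[v/w](ρ[b/h](R)))) → 4
  (γ[v; MIN(b)→a](U) ∪ π[v,a](ρ[a/b](ρ[v/w](ρ[b/h](R))))) → 8

|E| = 8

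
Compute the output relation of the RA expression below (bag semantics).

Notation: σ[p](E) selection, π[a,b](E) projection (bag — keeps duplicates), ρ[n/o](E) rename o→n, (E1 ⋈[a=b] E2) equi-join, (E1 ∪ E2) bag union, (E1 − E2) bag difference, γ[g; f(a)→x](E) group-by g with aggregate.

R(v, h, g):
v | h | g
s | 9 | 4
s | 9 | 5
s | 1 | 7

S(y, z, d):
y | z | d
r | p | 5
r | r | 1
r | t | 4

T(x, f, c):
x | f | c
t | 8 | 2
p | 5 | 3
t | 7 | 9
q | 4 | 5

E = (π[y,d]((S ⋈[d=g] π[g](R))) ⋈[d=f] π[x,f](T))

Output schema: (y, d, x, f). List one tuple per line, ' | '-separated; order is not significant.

Stepwise |·|:
  S → 3
  R → 3
  π[g](R) → 3
  (S ⋈[d=g] π[g](R)) → 2
  π[y,d]((S ⋈[d=g] π[g](R))) → 2
  T → 4
  π[x,f](T) → 4
  (π[y,d]((S ⋈[d=g] π[g](R))) ⋈[d=f] π[x,f](T)) → 2

== RESULT ==
y | d | x | f
r | 4 | q | 4
r | 5 | p | 5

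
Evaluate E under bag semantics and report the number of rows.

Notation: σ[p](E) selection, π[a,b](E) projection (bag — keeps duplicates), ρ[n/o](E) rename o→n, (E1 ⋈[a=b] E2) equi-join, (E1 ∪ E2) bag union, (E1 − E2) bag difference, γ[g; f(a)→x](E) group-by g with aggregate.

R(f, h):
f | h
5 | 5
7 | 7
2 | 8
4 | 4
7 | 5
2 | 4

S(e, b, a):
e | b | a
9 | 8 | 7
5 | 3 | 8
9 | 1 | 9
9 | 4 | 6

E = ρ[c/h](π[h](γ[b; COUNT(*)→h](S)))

Stepwise |·|:
  S → 4
  γ[b; COUNT(*)→h](S) → 4
  π[h](γ[b; COUNT(*)→h](S)) → 4
  ρ[c/h](π[h](γ[b; COUNT(*)→h](S))) → 4

|E| = 4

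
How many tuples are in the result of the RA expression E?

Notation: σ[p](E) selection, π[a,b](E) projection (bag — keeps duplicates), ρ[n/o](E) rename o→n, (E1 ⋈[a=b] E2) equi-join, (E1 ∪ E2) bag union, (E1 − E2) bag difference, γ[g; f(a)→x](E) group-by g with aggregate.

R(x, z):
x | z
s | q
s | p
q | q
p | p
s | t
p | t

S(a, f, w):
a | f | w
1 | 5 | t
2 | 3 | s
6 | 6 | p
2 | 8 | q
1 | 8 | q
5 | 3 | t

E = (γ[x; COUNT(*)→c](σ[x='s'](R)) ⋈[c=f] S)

Per-node cardinality:
  R → 6
  σ[x='s'](R) → 3
  γ[x; COUNT(*)→c](σ[x='s'](R)) → 1
  S → 6
  (γ[x; COUNT(*)→c](σ[x='s'](R)) ⋈[c=f] S) → 2

|E| = 2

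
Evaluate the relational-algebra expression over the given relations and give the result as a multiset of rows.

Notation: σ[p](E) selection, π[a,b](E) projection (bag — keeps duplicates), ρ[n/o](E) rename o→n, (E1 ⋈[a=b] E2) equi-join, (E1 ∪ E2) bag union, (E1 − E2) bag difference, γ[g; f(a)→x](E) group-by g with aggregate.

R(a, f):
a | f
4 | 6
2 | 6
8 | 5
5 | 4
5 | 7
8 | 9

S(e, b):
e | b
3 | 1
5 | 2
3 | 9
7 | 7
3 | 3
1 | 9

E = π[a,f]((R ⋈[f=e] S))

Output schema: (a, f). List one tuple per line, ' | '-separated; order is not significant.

Per-node cardinality:
  R → 6
  S → 6
  (R ⋈[f=e] S) → 2
  π[a,f]((R ⋈[f=e] S)) → 2

== RESULT ==
a | f
5 | 7
8 | 5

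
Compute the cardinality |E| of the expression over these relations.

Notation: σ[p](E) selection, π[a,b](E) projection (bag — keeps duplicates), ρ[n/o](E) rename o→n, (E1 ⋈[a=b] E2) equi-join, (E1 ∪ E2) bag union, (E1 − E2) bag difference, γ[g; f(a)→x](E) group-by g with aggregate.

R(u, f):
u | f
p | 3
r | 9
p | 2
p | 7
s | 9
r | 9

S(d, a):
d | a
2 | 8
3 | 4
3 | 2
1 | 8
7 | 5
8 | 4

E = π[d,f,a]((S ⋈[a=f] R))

Row counts bottom-up:
  S → 6
  R → 6
  (S ⋈[a=f] R) → 1
  π[d,f,a]((S ⋈[a=f] R)) → 1

|E| = 1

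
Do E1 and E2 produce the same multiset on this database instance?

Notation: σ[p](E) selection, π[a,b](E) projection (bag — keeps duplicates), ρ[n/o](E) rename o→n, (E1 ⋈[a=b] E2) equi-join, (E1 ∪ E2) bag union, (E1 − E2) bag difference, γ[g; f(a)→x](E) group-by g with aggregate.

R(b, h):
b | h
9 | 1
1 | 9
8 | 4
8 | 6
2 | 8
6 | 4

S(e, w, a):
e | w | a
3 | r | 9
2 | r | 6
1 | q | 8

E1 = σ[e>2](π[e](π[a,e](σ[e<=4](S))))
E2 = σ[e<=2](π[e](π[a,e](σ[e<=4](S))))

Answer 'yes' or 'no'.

E1 row counts bottom-up:
  S → 3
  σ[e<=4](S) → 3
  π[a,e](σ[e<=4](S)) → 3
  π[e](π[a,e](σ[e<=4](S))) → 3
  σ[e>2](π[e](π[a,e](σ[e<=4](S)))) → 1
E2 row counts bottom-up:
  S → 3
  σ[e<=4](S) → 3
  π[a,e](σ[e<=4](S)) → 3
  π[e](π[a,e](σ[e<=4](S))) → 3
  σ[e<=2](π[e](π[a,e](σ[e<=4](S)))) → 2

E1 result:
e
3
E2 result:
e
1
2
Witness: (1,) appears 0× in E1 but 1× in E2.

no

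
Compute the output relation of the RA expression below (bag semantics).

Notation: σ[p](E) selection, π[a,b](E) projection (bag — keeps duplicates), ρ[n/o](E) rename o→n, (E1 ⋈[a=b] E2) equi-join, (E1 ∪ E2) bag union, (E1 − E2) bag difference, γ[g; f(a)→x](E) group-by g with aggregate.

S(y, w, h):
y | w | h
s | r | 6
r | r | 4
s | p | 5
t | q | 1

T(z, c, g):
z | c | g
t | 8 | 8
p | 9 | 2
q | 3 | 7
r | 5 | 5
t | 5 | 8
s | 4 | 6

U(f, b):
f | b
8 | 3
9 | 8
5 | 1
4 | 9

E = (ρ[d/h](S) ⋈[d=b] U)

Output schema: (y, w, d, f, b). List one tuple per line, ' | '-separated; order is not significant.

Subexpression sizes:
  S → 4
  ρ[d/h](S) → 4
  U → 4
  (ρ[d/h](S) ⋈[d=b] U) → 1

== RESULT ==
y | w | d | f | b
t | q | 1 | 5 | 1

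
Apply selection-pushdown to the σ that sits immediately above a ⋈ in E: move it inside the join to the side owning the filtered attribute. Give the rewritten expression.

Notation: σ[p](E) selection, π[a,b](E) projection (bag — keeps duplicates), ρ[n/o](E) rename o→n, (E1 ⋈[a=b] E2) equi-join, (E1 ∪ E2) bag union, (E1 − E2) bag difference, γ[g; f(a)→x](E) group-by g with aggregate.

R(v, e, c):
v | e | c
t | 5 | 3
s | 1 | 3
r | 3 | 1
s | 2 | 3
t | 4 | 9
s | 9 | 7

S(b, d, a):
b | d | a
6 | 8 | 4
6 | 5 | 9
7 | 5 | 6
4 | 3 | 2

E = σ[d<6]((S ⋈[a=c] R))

σ filters on d, owned by the left side.
E' = (σ[d<6](S) ⋈[a=c] R)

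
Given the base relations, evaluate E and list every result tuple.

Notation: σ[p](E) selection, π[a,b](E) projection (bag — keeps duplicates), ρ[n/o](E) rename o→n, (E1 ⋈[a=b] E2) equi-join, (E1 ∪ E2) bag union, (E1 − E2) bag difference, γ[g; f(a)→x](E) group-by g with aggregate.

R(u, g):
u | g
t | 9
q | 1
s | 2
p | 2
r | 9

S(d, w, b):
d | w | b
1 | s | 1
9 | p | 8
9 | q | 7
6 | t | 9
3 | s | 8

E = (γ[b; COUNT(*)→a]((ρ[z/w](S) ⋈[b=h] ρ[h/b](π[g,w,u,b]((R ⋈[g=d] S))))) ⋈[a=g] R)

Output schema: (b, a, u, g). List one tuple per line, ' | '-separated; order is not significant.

Stepwise |·|:
  S → 5
  ρ[z/w](S) → 5
  R → 5
  S → 5
  (R ⋈[g=d] S) → 5
  π[g,w,u,b]((R ⋈[g=d] S)) → 5
  ρ[h/b](π[g,w,u,b]((R ⋈[g=d] S))) → 5
  (ρ[z/w](S) ⋈[b=h] ρ[h/b](π[g,w,u,b]((R ⋈[g=d] S)))) → 7
  γ[b; COUNT(*)→a]((ρ[z/w](S) ⋈[b=h] ρ[h/b](π[g,w,u,b]((R ⋈[g=d] S))))) → 3
  R → 5
  (γ[b; COUNT(*)→a]((ρ[z/w](S) ⋈[b=h] ρ[h/b](π[g,w,u,b]((R ⋈[g=d] S))))) ⋈[a=g] R) → 3

== RESULT ==
b | a | u | g
1 | 1 | q | 1
7 | 2 | p | 2
7 | 2 | s | 2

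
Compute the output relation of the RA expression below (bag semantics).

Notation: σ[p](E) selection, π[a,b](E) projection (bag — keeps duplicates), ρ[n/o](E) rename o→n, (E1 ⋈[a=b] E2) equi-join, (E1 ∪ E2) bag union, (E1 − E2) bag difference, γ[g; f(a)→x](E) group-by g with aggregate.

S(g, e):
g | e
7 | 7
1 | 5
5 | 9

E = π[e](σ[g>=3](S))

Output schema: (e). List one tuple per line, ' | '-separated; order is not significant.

Subexpression sizes:
  S → 3
  σ[g>=3](S) → 2
  π[e](σ[g>=3](S)) → 2

== RESULT ==
e
7
9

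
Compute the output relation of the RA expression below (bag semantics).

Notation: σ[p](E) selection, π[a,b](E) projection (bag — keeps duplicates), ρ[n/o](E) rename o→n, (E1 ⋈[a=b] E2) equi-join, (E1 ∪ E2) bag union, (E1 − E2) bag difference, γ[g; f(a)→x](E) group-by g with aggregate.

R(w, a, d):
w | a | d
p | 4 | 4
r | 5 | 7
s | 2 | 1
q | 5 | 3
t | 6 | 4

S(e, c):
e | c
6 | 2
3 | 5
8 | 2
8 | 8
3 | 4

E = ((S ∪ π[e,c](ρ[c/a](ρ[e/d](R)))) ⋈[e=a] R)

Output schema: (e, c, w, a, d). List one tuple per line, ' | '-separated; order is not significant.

Per-node cardinality:
  S → 5
  R → 5
  ρ[e/d](R) → 5
  ρ[c/a](ρ[e/d](R)) → 5
  π[e,c](ρ[c/a](ρ[e/d](R))) → 5
  (S ∪ π[e,c](ρ[c/a](ρ[e/d](R)))) → 10
  R → 5
  ((S ∪ π[e,c](ρ[c/a](ρ[e/d](R)))) ⋈[e=a] R) → 3

== RESULT ==
e | c | w | a | d
4 | 4 | p | 4 | 4
4 | 6 | p | 4 | 4
6 | 2 | t | 6 | 4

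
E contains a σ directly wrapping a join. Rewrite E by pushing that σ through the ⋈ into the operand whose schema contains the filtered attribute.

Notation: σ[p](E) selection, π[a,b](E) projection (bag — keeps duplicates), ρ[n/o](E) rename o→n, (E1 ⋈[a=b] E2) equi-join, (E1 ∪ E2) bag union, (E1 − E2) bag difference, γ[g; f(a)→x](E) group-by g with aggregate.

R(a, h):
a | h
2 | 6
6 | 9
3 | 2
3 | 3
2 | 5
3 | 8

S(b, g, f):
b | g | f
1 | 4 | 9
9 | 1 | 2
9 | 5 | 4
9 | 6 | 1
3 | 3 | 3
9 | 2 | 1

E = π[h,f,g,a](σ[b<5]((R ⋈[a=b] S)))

σ filters on b, owned by the right side.
E' = π[h,f,g,a]((R ⋈[a=b] σ[b<5](S)))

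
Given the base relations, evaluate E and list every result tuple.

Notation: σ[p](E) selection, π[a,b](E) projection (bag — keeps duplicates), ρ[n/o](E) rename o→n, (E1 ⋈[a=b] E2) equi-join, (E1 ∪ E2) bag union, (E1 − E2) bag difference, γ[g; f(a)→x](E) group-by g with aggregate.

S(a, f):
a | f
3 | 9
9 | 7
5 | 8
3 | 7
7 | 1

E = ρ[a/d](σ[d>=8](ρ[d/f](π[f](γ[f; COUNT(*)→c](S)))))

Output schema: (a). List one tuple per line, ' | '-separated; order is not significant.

Stepwise |·|:
  S → 5
  γ[f; COUNT(*)→c](S) → 4
  π[f](γ[f; COUNT(*)→c](S)) → 4
  ρ[d/f](π[f](γ[f; COUNT(*)→c](S))) → 4
  σ[d>=8](ρ[d/f](π[f](γ[f; COUNT(*)→c](S)))) → 2
  ρ[a/d](σ[d>=8](ρ[d/f](π[f](γ[f; COUNT(*)→c](S))))) → 2

== RESULT ==
a
8
9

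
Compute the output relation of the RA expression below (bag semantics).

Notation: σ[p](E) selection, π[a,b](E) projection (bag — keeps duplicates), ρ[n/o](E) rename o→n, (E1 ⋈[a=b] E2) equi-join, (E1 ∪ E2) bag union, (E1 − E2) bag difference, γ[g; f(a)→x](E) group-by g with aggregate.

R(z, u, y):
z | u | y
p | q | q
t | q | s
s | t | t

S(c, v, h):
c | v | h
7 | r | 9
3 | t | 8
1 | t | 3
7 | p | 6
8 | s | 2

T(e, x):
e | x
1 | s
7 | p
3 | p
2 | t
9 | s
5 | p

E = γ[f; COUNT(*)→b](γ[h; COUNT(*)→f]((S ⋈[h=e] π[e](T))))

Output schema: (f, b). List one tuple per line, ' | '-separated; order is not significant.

Stepwise |·|:
  S → 5
  T → 6
  π[e](T) → 6
  (S ⋈[h=e] π[e](T)) → 3
  γ[h; COUNT(*)→f]((S ⋈[h=e] π[e](T))) → 3
  γ[f; COUNT(*)→b](γ[h; COUNT(*)→f]((S ⋈[h=e] π[e](T)))) → 1

== RESULT ==
f | b
1 | 3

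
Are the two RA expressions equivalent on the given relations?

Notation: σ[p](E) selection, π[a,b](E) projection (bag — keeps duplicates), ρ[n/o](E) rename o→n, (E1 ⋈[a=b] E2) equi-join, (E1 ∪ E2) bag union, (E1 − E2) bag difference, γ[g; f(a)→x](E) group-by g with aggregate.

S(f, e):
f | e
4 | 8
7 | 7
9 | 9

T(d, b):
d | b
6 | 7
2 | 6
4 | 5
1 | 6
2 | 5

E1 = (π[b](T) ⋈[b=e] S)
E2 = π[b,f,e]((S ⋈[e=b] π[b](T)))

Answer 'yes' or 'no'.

E1 subexpression sizes:
  T → 5
  π[b](T) → 5
  S → 3
  (π[b](T) ⋈[b=e] S) → 1
E2 subexpression sizes:
  S → 3
  T → 5
  π[b](T) → 5
  (S ⋈[e=b] π[b](T)) → 1
  π[b,f,e]((S ⋈[e=b] π[b](T))) → 1

E1 and E2 produce the same multiset:
b | f | e
7 | 7 | 7

yes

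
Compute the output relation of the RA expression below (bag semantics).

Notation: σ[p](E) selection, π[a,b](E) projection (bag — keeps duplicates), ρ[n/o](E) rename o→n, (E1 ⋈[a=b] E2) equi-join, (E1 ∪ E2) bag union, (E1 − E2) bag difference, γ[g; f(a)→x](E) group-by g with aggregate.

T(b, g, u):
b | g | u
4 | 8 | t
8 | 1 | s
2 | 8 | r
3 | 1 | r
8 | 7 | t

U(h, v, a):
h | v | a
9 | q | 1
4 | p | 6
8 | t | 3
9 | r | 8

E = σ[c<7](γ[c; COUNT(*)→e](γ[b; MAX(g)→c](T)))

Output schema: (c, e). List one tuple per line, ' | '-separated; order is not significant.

Subexpression sizes:
  T → 5
  γ[b; MAX(g)→c](T) → 4
  γ[c; COUNT(*)→e](γ[b; MAX(g)→c](T)) → 3
  σ[c<7](γ[c; COUNT(*)→e](γ[b; MAX(g)→c](T))) → 1

== RESULT ==
c | e
1 | 1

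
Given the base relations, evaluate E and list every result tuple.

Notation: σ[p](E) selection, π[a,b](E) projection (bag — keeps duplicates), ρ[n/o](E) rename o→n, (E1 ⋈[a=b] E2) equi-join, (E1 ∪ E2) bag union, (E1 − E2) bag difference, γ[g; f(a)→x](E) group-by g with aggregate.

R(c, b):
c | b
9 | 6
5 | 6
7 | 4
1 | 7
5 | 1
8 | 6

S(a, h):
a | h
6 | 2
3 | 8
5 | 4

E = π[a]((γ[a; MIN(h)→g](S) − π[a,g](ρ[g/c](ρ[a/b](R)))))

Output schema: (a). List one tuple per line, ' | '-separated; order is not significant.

Subexpression sizes:
  S → 3
  γ[a; MIN(h)→g](S) → 3
  R → 6
  ρ[a/b](R) → 6
  ρ[g/c](ρ[a/b](R)) → 6
  π[a,g](ρ[g/c](ρ[a/b](R))) → 6
  (γ[a; MIN(h)→g](S) − π[a,g](ρ[g/c](ρ[a/b](R)))) → 3
  π[a]((γ[a; MIN(h)→g](S) − π[a,g](ρ[g/c](ρ[a/b](R))))) → 3

== RESULT ==
a
3
5
6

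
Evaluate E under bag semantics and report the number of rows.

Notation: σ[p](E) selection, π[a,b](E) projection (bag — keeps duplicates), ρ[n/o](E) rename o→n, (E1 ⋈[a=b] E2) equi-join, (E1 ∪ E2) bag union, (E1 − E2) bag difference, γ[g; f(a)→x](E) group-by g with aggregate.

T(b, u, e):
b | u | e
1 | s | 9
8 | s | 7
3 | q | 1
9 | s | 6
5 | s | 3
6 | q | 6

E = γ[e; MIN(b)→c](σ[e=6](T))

Subexpression sizes:
  T → 6
  σ[e=6](T) → 2
  γ[e; MIN(b)→c](σ[e=6](T)) → 1

|E| = 1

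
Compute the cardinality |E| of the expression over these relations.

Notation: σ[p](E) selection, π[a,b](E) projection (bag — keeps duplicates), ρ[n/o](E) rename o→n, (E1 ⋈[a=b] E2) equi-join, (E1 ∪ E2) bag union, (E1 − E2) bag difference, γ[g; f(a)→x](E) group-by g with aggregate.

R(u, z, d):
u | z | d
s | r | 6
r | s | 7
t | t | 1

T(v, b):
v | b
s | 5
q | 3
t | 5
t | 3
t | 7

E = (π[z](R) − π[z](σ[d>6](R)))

Stepwise |·|:
  R → 3
  π[z](R) → 3
  R → 3
  σ[d>6](R) → 1
  π[z](σ[d>6](R)) → 1
  (π[z](R) − π[z](σ[d>6](R))) → 2

|E| = 2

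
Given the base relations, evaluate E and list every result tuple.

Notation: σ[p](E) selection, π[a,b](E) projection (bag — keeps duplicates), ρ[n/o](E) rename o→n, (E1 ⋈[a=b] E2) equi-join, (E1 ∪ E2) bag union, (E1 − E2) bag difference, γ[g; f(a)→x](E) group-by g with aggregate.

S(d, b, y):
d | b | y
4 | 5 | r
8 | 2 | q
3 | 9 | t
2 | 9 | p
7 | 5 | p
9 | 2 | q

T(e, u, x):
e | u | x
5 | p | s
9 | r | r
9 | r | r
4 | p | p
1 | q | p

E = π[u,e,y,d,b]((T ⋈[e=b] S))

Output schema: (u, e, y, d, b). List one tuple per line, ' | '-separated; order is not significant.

Row counts bottom-up:
  T → 5
  S → 6
  (T ⋈[e=b] S) → 6
  π[u,e,y,d,b]((T ⋈[e=b] S)) → 6

== RESULT ==
u | e | y | d | b
p | 5 | p | 7 | 5
p | 5 | r | 4 | 5
r | 9 | p | 2 | 9
r | 9 | p | 2 | 9
r | 9 | t | 3 | 9
r | 9 | t | 3 | 9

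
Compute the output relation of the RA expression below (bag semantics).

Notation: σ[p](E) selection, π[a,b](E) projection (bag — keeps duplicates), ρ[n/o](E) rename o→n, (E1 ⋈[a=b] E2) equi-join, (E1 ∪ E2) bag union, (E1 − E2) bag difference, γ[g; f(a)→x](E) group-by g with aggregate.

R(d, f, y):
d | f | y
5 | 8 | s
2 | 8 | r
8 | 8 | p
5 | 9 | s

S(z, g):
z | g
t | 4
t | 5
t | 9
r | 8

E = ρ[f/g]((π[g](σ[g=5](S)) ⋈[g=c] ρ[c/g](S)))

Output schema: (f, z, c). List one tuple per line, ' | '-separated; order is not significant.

Stepwise |·|:
  S → 4
  σ[g=5](S) → 1
  π[g](σ[g=5](S)) → 1
  S → 4
  ρ[c/g](S) → 4
  (π[g](σ[g=5](S)) ⋈[g=c] ρ[c/g](S)) → 1
  ρ[f/g]((π[g](σ[g=5](S)) ⋈[g=c] ρ[c/g](S))) → 1

== RESULT ==
f | z | c
5 | t | 5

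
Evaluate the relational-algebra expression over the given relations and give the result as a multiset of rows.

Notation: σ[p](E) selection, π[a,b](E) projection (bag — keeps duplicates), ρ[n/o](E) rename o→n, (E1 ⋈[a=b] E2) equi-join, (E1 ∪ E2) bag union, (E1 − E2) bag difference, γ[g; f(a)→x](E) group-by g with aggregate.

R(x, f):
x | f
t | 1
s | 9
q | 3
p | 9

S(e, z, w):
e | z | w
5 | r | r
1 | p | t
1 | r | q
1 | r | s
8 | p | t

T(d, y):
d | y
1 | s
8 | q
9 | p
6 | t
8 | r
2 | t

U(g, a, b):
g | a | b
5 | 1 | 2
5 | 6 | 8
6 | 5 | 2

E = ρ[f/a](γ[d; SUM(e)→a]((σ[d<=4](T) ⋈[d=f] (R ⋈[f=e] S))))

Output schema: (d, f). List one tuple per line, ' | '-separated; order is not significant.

Subexpression sizes:
  T → 6
  σ[d<=4](T) → 2
  R → 4
  S → 5
  (R ⋈[f=e] S) → 3
  (σ[d<=4](T) ⋈[d=f] (R ⋈[f=e] S)) → 3
  γ[d; SUM(e)→a]((σ[d<=4](T) ⋈[d=f] (R ⋈[f=e] S))) → 1
  ρ[f/a](γ[d; SUM(e)→a]((σ[d<=4](T) ⋈[d=f] (R ⋈[f=e] S)))) → 1

== RESULT ==
d | f
1 | 3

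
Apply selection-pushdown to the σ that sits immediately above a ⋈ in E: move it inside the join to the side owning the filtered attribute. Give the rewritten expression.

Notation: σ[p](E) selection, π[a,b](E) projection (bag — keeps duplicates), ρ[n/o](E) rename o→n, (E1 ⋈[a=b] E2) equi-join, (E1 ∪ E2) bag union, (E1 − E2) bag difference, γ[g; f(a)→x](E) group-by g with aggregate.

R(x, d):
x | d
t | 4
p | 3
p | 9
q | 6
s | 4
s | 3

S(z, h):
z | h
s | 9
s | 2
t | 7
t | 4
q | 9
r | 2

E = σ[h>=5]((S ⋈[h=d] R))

σ filters on h, owned by the left side.
E' = (σ[h>=5](S) ⋈[h=d] R)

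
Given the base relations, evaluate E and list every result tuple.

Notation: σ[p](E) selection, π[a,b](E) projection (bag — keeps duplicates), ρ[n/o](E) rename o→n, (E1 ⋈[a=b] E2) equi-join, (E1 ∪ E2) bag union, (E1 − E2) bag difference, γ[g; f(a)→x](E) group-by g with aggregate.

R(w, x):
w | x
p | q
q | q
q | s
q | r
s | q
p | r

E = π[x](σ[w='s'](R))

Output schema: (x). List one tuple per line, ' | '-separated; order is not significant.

Subexpression sizes:
  R → 6
  σ[w='s'](R) → 1
  π[x](σ[w='s'](R)) → 1

== RESULT ==
x
q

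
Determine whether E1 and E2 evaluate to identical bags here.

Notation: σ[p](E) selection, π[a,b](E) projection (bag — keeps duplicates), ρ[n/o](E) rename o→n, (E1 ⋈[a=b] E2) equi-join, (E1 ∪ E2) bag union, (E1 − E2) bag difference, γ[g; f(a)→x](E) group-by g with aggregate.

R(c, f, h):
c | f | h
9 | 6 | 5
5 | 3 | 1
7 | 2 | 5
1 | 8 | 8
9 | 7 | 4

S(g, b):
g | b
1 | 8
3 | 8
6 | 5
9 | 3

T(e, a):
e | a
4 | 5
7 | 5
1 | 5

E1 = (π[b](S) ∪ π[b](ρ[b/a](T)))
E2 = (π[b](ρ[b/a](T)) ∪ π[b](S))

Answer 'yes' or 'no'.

E1 subexpression sizes:
  S → 4
  π[b](S) → 4
  T → 3
  ρ[b/a](T) → 3
  π[b](ρ[b/a](T)) → 3
  (π[b](S) ∪ π[b](ρ[b/a](T))) → 7
E2 subexpression sizes:
  T → 3
  ρ[b/a](T) → 3
  π[b](ρ[b/a](T)) → 3
  S → 4
  π[b](S) → 4
  (π[b](ρ[b/a](T)) ∪ π[b](S)) → 7

E1 and E2 produce the same multiset:
b
3
5
5
5
5
8
8

yes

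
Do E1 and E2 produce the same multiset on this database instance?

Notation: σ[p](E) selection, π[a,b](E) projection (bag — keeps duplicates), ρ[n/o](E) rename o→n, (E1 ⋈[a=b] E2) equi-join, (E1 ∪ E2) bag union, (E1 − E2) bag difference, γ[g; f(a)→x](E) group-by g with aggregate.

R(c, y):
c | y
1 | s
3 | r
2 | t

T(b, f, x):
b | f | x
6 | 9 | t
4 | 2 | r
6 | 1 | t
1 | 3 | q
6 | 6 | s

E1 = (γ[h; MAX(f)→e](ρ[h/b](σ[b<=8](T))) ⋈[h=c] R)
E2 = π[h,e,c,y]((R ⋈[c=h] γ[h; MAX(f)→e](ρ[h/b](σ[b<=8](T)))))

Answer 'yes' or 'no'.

E1 stepwise |·|:
  T → 5
  σ[b<=8](T) → 5
  ρ[h/b](σ[b<=8](T)) → 5
  γ[h; MAX(f)→e](ρ[h/b](σ[b<=8](T))) → 3
  R → 3
  (γ[h; MAX(f)→e](ρ[h/b](σ[b<=8](T))) ⋈[h=c] R) → 1
E2 stepwise |·|:
  R → 3
  T → 5
  σ[b<=8](T) → 5
  ρ[h/b](σ[b<=8](T)) → 5
  γ[h; MAX(f)→e](ρ[h/b](σ[b<=8](T))) → 3
  (R ⋈[c=h] γ[h; MAX(f)→e](ρ[h/b](σ[b<=8](T)))) → 1
  π[h,e,c,y]((R ⋈[c=h] γ[h; MAX(f)→e](ρ[h/b](σ[b<=8](T))))) → 1

E1 and E2 produce the same multiset:
h | e | c | y
1 | 3 | 1 | s

yes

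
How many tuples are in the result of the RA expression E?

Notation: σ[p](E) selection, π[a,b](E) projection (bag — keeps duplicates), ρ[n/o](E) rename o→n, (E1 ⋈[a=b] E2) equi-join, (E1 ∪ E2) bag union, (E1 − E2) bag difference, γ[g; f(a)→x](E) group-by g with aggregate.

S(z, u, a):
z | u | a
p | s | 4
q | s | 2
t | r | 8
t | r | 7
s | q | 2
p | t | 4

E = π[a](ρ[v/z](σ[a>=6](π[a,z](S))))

Subexpression sizes:
  S → 6
  π[a,z](S) → 6
  σ[a>=6](π[a,z](S)) → 2
  ρ[v/z](σ[a>=6](π[a,z](S))) → 2
  π[a](ρ[v/z](σ[a>=6](π[a,z](S)))) → 2

|E| = 2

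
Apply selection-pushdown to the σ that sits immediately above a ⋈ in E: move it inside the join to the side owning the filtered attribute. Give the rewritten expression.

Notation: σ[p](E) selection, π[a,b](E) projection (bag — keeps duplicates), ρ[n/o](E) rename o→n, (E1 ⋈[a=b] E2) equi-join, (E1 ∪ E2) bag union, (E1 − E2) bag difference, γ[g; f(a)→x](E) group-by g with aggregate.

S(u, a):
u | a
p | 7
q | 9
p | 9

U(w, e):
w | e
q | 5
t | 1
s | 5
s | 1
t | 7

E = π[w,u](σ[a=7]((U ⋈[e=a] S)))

σ filters on a, owned by the right side.
E' = π[w,u]((U ⋈[e=a] σ[a=7](S)))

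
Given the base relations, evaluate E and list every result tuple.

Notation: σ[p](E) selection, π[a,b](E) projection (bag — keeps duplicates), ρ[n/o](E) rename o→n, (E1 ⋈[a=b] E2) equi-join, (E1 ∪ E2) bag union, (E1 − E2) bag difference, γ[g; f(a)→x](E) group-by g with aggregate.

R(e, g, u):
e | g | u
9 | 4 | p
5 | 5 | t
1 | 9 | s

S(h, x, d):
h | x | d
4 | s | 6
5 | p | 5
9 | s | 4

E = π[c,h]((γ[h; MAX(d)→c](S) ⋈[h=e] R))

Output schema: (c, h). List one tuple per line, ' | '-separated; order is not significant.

Row counts bottom-up:
  S → 3
  γ[h; MAX(d)→c](S) → 3
  R → 3
  (γ[h; MAX(d)→c](S) ⋈[h=e] R) → 2
  π[c,h]((γ[h; MAX(d)→c](S) ⋈[h=e] R)) → 2

== RESULT ==
c | h
4 | 9
5 | 5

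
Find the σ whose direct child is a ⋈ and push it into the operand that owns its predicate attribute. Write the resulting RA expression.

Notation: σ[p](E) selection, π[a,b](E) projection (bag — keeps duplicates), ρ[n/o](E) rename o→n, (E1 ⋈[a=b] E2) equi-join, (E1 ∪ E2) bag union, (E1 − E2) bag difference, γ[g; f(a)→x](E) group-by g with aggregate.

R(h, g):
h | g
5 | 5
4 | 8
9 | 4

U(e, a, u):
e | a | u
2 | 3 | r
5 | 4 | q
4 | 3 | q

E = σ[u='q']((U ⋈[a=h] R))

σ filters on u, owned by the left side.
E' = (σ[u='q'](U) ⋈[a=h] R)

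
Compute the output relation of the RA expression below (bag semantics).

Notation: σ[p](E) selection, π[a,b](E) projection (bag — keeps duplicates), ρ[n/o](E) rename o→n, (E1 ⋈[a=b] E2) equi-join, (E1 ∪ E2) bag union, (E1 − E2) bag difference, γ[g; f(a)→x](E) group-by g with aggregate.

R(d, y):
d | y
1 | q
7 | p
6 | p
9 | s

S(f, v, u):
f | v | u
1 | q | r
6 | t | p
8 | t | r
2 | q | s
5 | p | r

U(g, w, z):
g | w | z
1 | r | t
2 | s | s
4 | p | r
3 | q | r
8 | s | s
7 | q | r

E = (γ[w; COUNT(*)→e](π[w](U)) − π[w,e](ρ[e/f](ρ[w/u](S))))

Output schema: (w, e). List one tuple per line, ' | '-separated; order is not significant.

Per-node cardinality:
  U → 6
  π[w](U) → 6
  γ[w; COUNT(*)→e](π[w](U)) → 4
  S → 5
  ρ[w/u](S) → 5
  ρ[e/f](ρ[w/u](S)) → 5
  π[w,e](ρ[e/f](ρ[w/u](S))) → 5
  (γ[w; COUNT(*)→e](π[w](U)) − π[w,e](ρ[e/f](ρ[w/u](S)))) → 2

== RESULT ==
w | e
p | 1
q | 2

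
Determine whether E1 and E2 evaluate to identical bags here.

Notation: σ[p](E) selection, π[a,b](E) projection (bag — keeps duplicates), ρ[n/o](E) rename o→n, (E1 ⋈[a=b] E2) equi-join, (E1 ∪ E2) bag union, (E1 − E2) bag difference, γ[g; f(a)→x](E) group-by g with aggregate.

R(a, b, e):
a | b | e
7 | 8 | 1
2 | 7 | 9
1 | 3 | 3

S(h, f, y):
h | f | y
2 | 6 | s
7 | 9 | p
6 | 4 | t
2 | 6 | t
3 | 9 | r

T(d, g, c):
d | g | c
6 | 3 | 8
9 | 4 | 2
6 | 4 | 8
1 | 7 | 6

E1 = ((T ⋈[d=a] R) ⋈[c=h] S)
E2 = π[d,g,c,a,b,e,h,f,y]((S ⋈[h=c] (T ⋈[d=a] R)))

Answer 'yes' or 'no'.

E1 stepwise |·|:
  T → 4
  R → 3
  (T ⋈[d=a] R) → 1
  S → 5
  ((T ⋈[d=a] R) ⋈[c=h] S) → 1
E2 stepwise |·|:
  S → 5
  T → 4
  R → 3
  (T ⋈[d=a] R) → 1
  (S ⋈[h=c] (T ⋈[d=a] R)) → 1
  π[d,g,c,a,b,e,h,f,y]((S ⋈[h=c] (T ⋈[d=a] R))) → 1

E1 and E2 produce the same multiset:
d | g | c | a | b | e | h | f | y
1 | 7 | 6 | 1 | 3 | 3 | 6 | 4 | t

yes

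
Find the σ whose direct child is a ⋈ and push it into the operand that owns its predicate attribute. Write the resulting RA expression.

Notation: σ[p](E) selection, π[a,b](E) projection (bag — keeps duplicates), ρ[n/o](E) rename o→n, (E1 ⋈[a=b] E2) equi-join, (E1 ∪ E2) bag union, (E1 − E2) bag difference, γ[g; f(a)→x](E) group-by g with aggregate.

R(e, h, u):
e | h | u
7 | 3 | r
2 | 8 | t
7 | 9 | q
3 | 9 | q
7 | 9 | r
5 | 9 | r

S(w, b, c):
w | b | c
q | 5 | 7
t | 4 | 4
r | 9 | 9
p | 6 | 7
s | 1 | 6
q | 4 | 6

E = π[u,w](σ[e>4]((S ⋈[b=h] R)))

σ filters on e, owned by the right side.
E' = π[u,w]((S ⋈[b=h] σ[e>4](R)))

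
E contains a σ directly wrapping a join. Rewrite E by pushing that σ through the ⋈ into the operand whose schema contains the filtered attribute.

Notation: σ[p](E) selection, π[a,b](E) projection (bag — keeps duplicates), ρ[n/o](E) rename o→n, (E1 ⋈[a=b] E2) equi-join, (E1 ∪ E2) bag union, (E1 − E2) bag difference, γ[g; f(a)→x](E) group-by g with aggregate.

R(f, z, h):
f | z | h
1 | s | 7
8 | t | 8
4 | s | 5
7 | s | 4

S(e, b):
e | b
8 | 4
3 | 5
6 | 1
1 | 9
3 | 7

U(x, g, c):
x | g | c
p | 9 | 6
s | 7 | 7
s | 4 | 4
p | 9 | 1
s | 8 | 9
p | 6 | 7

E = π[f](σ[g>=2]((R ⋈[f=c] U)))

σ filters on g, owned by the right side.
E' = π[f]((R ⋈[f=c] σ[g>=2](U)))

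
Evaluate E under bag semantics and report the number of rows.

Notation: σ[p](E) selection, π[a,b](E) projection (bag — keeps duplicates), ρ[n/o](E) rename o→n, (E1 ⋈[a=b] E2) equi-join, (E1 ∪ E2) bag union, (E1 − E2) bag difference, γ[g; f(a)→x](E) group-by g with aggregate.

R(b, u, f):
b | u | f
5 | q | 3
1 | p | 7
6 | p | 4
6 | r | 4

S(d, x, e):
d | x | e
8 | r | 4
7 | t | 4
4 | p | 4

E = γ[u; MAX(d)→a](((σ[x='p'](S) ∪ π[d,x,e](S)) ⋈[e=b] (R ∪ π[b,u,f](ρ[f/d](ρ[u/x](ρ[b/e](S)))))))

Stepwise |·|:
  S → 3
  σ[x='p'](S) → 1
  S → 3
  π[d,x,e](S) → 3
  (σ[x='p'](S) ∪ π[d,x,e](S)) → 4
  R → 4
  S → 3
  ρ[b/e](S) → 3
  ρ[u/x](ρ[b/e](S)) → 3
  ρ[f/d](ρ[u/x](ρ[b/e](S))) → 3
  π[b,u,f](ρ[f/d](ρ[u/x](ρ[b/e](S)))) → 3
  (R ∪ π[b,u,f](ρ[f/d](ρ[u/x](ρ[b/e](S))))) → 7
  ((σ[x='p'](S) ∪ π[d,x,e](S)) ⋈[e=b] (R ∪ π[b,u,f](ρ[f/d](ρ[u/x](ρ[b/e](S)))))) → 12
  γ[u; MAX(d)→a](((σ[x='p'](S) ∪ π[d,x,e](S)) ⋈[e=b] (R ∪ π[b,u,f](ρ[f/d](ρ[u/x](ρ[b/e](S))))))) → 3

|E| = 3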